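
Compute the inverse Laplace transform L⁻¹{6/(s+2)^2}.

L⁻¹{n!/(s-a)^(n+1)} = t^n·e^(at) with n=1, a=-2. So L⁻¹{1/(s+2)^2} = t·e^(-2t), and L⁻¹{6/(s+2)^2} = (6/1)·t·e^(-2t) = 6·t·e^(-2t)

Final answer: 6·t·e^(-2t)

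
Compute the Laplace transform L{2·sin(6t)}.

L{sin(ωt)} = ω/(s² + ω²), so L{sin(6t)} = 6/(s² + 36). Then L{2·sin(6t)} = 2·6/(s² + 36) = 12/(s² + 36)

Final answer: 12/(s² + 36)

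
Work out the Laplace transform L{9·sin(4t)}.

L{sin(ωt)} = ω/(s² + ω²), so L{sin(4t)} = 4/(s² + 16). Then L{9·sin(4t)} = 9·4/(s² + 16) = 36/(s² + 16)

Final answer: 36/(s² + 16)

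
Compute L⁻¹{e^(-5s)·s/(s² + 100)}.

L⁻¹{s/(s² + 100)} = cos(10t). By the time shift theorem, L⁻¹{e^(-as)F(s)} = u(t-a)f(t-a) with a=5, so L⁻¹{e^(-5s)·s/(s² + 100)} = u(t-5)·cos(10(t-5))

Final answer: u(t-5)·cos(10(t-5))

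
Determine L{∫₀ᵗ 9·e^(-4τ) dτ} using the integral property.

L{∫₀ᵗ f(τ)dτ} = F(s)/s with F(s) = 9/(s+4), so L{∫₀ᵗ 9·e^(-4τ) dτ} = 9/(s(s+4))

Final answer: 9/(s(s+4))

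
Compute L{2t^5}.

L{t^n} = n!/s^(n+1). So L{2t^5} = 2·5!/s^6 = 240/s^6

Final answer: 240/s^6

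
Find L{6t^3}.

L{t^n} = n!/s^(n+1). So L{6t^3} = 6·3!/s^4 = 36/s^4

Final answer: 36/s^4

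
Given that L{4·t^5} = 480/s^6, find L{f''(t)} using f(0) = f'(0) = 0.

L{f''(t)} = s²F(s) - sf(0) - f'(0) = s²·480/s^6 - 0 - 0 = 480/s^4

Final answer: 480/s^4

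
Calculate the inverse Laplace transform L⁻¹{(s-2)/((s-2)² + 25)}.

Using frequency shift, L⁻¹{(s-2)/((s-2)² + 25)} = e^(2t)·cos(5t)

Final answer: e^(2t)·cos(5t)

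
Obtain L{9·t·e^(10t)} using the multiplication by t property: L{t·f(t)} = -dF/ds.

Using L{t^n·e^(at)} = n!/(s-a)^(n+1), L{t·e^(10t)} = 1/(s-10)^2, so L{9·t·e^(10t)} = 9·1/(s-10)^2 = 9/(s-10)^2

Final answer: 9/(s-10)^2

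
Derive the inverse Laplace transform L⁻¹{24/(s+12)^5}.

L⁻¹{n!/(s-a)^(n+1)} = t^n·e^(at) with n=4, a=-12. So L⁻¹{24/(s+12)^5} = t^4·e^(-12t)

Final answer: t^4·e^(-12t)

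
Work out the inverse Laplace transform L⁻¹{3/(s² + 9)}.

L⁻¹{3/(s² + 9)} = sin(3t)

Final answer: sin(3t)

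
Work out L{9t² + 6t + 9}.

L{9t² + 6t + 9} = 9·2/s³ + 6/s² + 9/s = 18/s³ + 6/s² + 9/s

Final answer: 18/s³ + 6/s² + 9/s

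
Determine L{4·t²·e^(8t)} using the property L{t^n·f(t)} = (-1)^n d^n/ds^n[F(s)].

L{e^(8t)} = 1/(s-8). d/ds[1/(s-8)] = -1/(s-8)². d²/ds²[1/(s-8)] = 2/(s-8)³. So L{t²·e^(8t)} = (-1)² · 2/(s-8)³ = 2/(s-8)³. Then L{4·t²·e^(8t)} = 4·2/(s-8)³ = 8/(s-8)³

Final answer: 8/(s-8)³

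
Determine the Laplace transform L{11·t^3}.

L{t^n} = n!/s^(n+1), so L{t^3} = 6/s^4. Then L{11·t^3} = 11·6/s^4 = 66/s^4

Final answer: 66/s^4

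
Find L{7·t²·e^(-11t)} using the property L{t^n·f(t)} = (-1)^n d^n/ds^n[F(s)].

L{e^(-11t)} = 1/(s+11). d/ds[1/(s+11)] = -1/(s+11)². d²/ds²[1/(s+11)] = 2/(s+11)³. So L{t²·e^(-11t)} = (-1)² · 2/(s+11)³ = 2/(s+11)³. Then L{7·t²·e^(-11t)} = 7·2/(s+11)³ = 14/(s+11)³

Final answer: 14/(s+11)³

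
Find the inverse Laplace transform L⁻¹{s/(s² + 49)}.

L⁻¹{s/(s² + 49)} = cos(7t)

Final answer: cos(7t)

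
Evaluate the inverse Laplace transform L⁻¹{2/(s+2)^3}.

L⁻¹{n!/(s-a)^(n+1)} = t^n·e^(at), so L⁻¹{2/(s+2)^3} = t^2·e^(-2t)

Final answer: t^2·e^(-2t)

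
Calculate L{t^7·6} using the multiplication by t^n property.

L{6} = 6/s. d^1/ds^1[1/s] = -1/s². d^2/ds^2[1/s] = 2/s^3. d^3/ds^3[1/s] = -6/s^4. d^4/ds^4[1/s] = 24/s^5. d^5/ds^5[1/s] = -120/s^6. d^6/ds^6[1/s] = 720/s^7. d^7/ds^7[1/s] = -5040/s^8. So L{t^7} = (-1)^{7}·-5040/s^8 = 5040/s^8. Then L{t^7·6} = 6·5040/s^8 = 30240/s^8

Final answer: 30240/s^8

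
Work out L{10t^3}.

L{t^n} = n!/s^(n+1). So L{10t^3} = 10·3!/s^4 = 60/s^4

Final answer: 60/s^4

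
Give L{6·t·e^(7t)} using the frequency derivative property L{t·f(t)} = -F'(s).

L{e^(7t)} = 1/(s-7). By frequency derivative: L{t·e^(7t)} = -d/ds[1/(s-7)] = -(-1)/(s-7)² = 1/(s-7)². Then L{6·t·e^(7t)} = 6·1/(s-7)² = 6/(s-7)²

Final answer: 6/(s-7)²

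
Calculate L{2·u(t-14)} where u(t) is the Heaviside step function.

L{u(t-a)} = e^(-as)/s. Here a=14, so L{u(t-14)} = e^(-14s)/s, and L{2·u(t-14)} = 2·e^(-14s)/s

Final answer: 2·e^(-14s)/s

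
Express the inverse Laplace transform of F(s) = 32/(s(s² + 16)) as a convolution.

32/(s(s² + 16)) = (1/s)·(32/(s² + 16)) = L{1}·L{8·sin(4t)}. So f(t) = 1*(8·sin(4t)) = ∫₀ᵗ 8·sin(4τ) dτ

Final answer: ∫₀ᵗ 8·sin(4τ) dτ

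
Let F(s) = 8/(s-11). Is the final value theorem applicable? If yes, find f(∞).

sF(s) = 8s/(s-11) has a pole at s = 11 in the right half-plane. Theorem does NOT apply (unstable system; f(t) = 8·e^(11t) grows without bound).

Final answer: Not applicable (unstable)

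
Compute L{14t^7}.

L{t^n} = n!/s^(n+1). So L{14t^7} = 14·7!/s^8 = 70560/s^8

Final answer: 70560/s^8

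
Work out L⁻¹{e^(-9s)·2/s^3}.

L⁻¹{2/s^3} = t^2. By the time shift theorem, L⁻¹{e^(-as)F(s)} = u(t-a)f(t-a) with a=9, so L⁻¹{e^(-9s)·2/s^3} = u(t-9)·(t-9)^2

Final answer: u(t-9)·(t-9)^2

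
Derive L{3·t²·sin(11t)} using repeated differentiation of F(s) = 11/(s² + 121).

F(s) = 11/(s² + 121). F'(s) = -22s/(s² + 121)². F''(s) = -22(121 - 3s²)/(s² + 121)³ = (66s² - 2662)/(s² + 121)³. So L{t²·sin(11t)} = (-1)² F''(s) = (66s² - 2662)/(s² + 121)³. Then L{3·t²·sin(11t)} = 3·(66s² - 2662)/(s² + 121)³ = (198s² - 7986)/(s² + 121)³

Final answer: (198s² - 7986)/(s² + 121)³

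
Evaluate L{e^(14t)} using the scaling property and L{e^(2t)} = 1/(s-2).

Using L{f(at)} = (1/a)F(s/a) with a=7 and f(t) = e^(2t): L{e^(14t)} = (1/7) · 1/((s/7)-2) = (1/7) · 7/(s-14) = 1/(s-14)

Final answer: 1/(s-14)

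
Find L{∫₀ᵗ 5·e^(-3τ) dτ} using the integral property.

L{∫₀ᵗ f(τ)dτ} = F(s)/s with F(s) = 5/(s+3), so L{∫₀ᵗ 5·e^(-3τ) dτ} = 5/(s(s+3))

Final answer: 5/(s(s+3))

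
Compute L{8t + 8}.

L{8t + 8} = 8·L{t} + 8·L{1} = 8/s² + 8/s

Final answer: 8/s² + 8/s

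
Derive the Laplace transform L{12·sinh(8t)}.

L{sinh(ωt)} = ω/(s² - ω²), so L{sinh(8t)} = 8/(s² - 64). Then L{12·sinh(8t)} = 12·8/(s² - 64) = 96/(s² - 64)

Final answer: 96/(s² - 64)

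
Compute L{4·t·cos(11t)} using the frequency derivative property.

L{cos(11t)} = s/(s² + 121). Derivative: d/ds[s/(s² + 121)] = [(s² + 121) - s·2s]/(s² + 121)² = (121 - s²)/(s² + 121)². So L{t·cos(11t)} = -F'(s) = (s² - 121)/(s² + 121)². Then L{4·t·cos(11t)} = 4·(s² - 121)/(s² + 121)²

Final answer: 4·(s² - 121)/(s² + 121)²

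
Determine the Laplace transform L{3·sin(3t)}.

L{sin(ωt)} = ω/(s² + ω²), so L{sin(3t)} = 3/(s² + 9). Then L{3·sin(3t)} = 3·3/(s² + 9) = 9/(s² + 9)

Final answer: 9/(s² + 9)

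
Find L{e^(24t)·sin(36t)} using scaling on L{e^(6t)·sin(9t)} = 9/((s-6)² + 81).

Scaling with a=4: L{e^(24t)·sin(36t)} = (1/4) · 9/((s/4-6)² + 81). Simplifying: 36/((s-24)² + 1296)

Final answer: 36/((s-24)² + 1296)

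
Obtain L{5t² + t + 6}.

L{5t² + t + 6} = 5·2/s³ + 1/s² + 6/s = 10/s³ + 1/s² + 6/s

Final answer: 10/s³ + 1/s² + 6/s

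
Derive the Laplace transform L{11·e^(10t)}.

L{e^(at)} = 1/(s-a), so L{e^(10t)} = 1/(s-10). Then L{11·e^(10t)} = 11/(s-10)

Final answer: 11/(s-10)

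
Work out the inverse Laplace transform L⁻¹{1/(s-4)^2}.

L⁻¹{n!/(s-a)^(n+1)} = t^n·e^(at), so L⁻¹{1/(s-4)^2} = t·e^(4t)

Final answer: t·e^(4t)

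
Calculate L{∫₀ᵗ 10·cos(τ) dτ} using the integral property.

L{∫₀ᵗ f(τ)dτ} = F(s)/s with F(s) = 10s/(s² + 1), so the result is (10s/(s² + 1))/s = 10/(s² + 1)

Final answer: 10/(s² + 1)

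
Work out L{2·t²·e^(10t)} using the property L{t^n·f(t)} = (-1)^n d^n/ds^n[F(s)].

L{e^(10t)} = 1/(s-10). d/ds[1/(s-10)] = -1/(s-10)². d²/ds²[1/(s-10)] = 2/(s-10)³. So L{t²·e^(10t)} = (-1)² · 2/(s-10)³ = 2/(s-10)³. Then L{2·t²·e^(10t)} = 2·2/(s-10)³ = 4/(s-10)³

Final answer: 4/(s-10)³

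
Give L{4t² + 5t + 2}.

L{4t² + 5t + 2} = 4·2/s³ + 5/s² + 2/s = 8/s³ + 5/s² + 2/s

Final answer: 8/s³ + 5/s² + 2/s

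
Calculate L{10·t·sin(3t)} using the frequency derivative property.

L{sin(3t)} = 3/(s² + 9). By L{t·f(t)} = -F'(s): -d/ds[3/(s² + 9)] = -(3)·(-2s)/(s² + 9)² = 6s/(s² + 9)². Then L{10·t·sin(3t)} = 10·6s/(s² + 9)² = 60s/(s² + 9)²

Final answer: 60s/(s² + 9)²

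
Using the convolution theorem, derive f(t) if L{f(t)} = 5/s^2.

5/s^2 = (5/s)·(1/s) = L{5}·L{1}. By convolution, f(t) = 5*1 = ∫₀ᵗ 5·1 dτ = 5·t

Final answer: 5·t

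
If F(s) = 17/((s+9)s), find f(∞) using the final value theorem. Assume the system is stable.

f(∞) = lim_{s→0} sF(s) = lim_{s→0} 17/(s+9) = 17/9

Final answer: 17/9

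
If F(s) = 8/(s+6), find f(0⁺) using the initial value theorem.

f(0⁺) = lim_{s→∞} s·8/(s+6) = lim_{s→∞} 8s/(s+6) = 8

Final answer: 8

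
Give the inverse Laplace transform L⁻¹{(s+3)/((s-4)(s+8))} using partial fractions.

Using partial fractions, f(t) = (7e^(4t) + 5e^(-8t))/12

Final answer: (7e^(4t) + 5e^(-8t))/12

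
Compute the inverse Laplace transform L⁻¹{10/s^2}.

L⁻¹{n!/s^(n+1)} = t^n with n=1. So L⁻¹{1/s^2} = t, and L⁻¹{10/s^2} = (10/1)·t = 10·t

Final answer: 10·t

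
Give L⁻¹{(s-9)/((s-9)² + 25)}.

Using frequency shift: L⁻¹{(s-a)/((s-a)² + b²)} = e^(at)cos(bt). Here a=9, b=5

Final answer: e^(9t)·cos(5t)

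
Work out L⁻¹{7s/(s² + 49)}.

This is the form c·s/(s² + a²) with a = 7, c = 7. L⁻¹ = 7·cos(7t)

Final answer: 7·cos(7t)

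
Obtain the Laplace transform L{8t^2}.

L{8t^2} = 8 · L{t^2} = 8 · 2/s^3 = 16/s^3

Final answer: 16/s^3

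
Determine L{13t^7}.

L{t^n} = n!/s^(n+1). So L{13t^7} = 13·7!/s^8 = 65520/s^8

Final answer: 65520/s^8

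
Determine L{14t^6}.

L{t^n} = n!/s^(n+1). So L{14t^6} = 14·6!/s^7 = 10080/s^7

Final answer: 10080/s^7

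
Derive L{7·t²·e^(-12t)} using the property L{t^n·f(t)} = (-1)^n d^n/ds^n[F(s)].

L{e^(-12t)} = 1/(s+12). d/ds[1/(s+12)] = -1/(s+12)². d²/ds²[1/(s+12)] = 2/(s+12)³. So L{t²·e^(-12t)} = (-1)² · 2/(s+12)³ = 2/(s+12)³. Then L{7·t²·e^(-12t)} = 7·2/(s+12)³ = 14/(s+12)³

Final answer: 14/(s+12)³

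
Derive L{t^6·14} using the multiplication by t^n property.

L{14} = 14/s. d^1/ds^1[1/s] = -1/s². d^2/ds^2[1/s] = 2/s^3. d^3/ds^3[1/s] = -6/s^4. d^4/ds^4[1/s] = 24/s^5. d^5/ds^5[1/s] = -120/s^6. d^6/ds^6[1/s] = 720/s^7. So L{t^6} = (-1)^{6}·720/s^7 = 720/s^7. Then L{t^6·14} = 14·720/s^7 = 10080/s^7

Final answer: 10080/s^7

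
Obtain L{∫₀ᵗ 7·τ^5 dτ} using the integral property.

L{∫₀ᵗ f(τ)dτ} = F(s)/s with f(t) = 7t^5. F(s) = 840/s^6, so L{∫₀ᵗ 7·τ^5 dτ} = (840/s^6)/s = 840/s^7. (Check: ∫₀ᵗ 7·τ^5 dτ = 7t^6/6.)

Final answer: 840/s^7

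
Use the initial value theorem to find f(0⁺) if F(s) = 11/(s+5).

f(0⁺) = lim_{s→∞} s·11/(s+5) = lim_{s→∞} 11s/(s+5) = 11

Final answer: 11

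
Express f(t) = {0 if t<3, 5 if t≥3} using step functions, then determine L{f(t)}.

f(t) = 5·u(t-3). L{u(t-3)} = e^(-3s)/s, so L{f(t)} = 5·e^(-3s)/s

Final answer: 5·e^(-3s)/s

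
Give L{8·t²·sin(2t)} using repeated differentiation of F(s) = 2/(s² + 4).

F(s) = 2/(s² + 4). F'(s) = -4s/(s² + 4)². F''(s) = -4(4 - 3s²)/(s² + 4)³ = (12s² - 16)/(s² + 4)³. So L{t²·sin(2t)} = (-1)² F''(s) = (12s² - 16)/(s² + 4)³. Then L{8·t²·sin(2t)} = 8·(12s² - 16)/(s² + 4)³ = (96s² - 128)/(s² + 4)³

Final answer: (96s² - 128)/(s² + 4)³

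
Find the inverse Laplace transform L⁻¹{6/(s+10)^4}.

L⁻¹{n!/(s-a)^(n+1)} = t^n·e^(at) with n=3, a=-10. So L⁻¹{6/(s+10)^4} = t^3·e^(-10t)

Final answer: t^3·e^(-10t)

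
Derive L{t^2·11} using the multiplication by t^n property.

L{11} = 11/s. d^1/ds^1[1/s] = -1/s². d^2/ds^2[1/s] = 2/s^3. So L{t^2} = (-1)^{2}·2/s^3 = 2/s^3. Then L{t^2·11} = 11·2/s^3 = 22/s^3

Final answer: 22/s^3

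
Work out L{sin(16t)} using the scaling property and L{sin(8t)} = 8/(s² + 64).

Using L{f(at)} = (1/a)F(s/a) with a=2: L{sin(16t)} = (1/2) · 8/((s/2)² + 64) = (1/2) · 8·4/(s² + 256) = 16/(s² + 256)

Final answer: 16/(s² + 256)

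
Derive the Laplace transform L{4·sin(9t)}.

L{sin(ωt)} = ω/(s² + ω²), so L{sin(9t)} = 9/(s² + 81). Then L{4·sin(9t)} = 4·9/(s² + 81) = 36/(s² + 81)

Final answer: 36/(s² + 81)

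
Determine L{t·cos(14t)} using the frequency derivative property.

L{cos(14t)} = s/(s² + 196). Derivative: d/ds[s/(s² + 196)] = [(s² + 196) - s·2s]/(s² + 196)² = (196 - s²)/(s² + 196)². So L{t·cos(14t)} = -F'(s) = (s² - 196)/(s² + 196)²

Final answer: (s² - 196)/(s² + 196)²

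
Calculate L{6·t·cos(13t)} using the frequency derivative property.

L{cos(13t)} = s/(s² + 169). Derivative: d/ds[s/(s² + 169)] = [(s² + 169) - s·2s]/(s² + 169)² = (169 - s²)/(s² + 169)². So L{t·cos(13t)} = -F'(s) = (s² - 169)/(s² + 169)². Then L{6·t·cos(13t)} = 6·(s² - 169)/(s² + 169)²

Final answer: 6·(s² - 169)/(s² + 169)²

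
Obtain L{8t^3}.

L{t^n} = n!/s^(n+1). So L{8t^3} = 8·3!/s^4 = 48/s^4

Final answer: 48/s^4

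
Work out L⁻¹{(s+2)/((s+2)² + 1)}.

Using frequency shift: L⁻¹{(s-a)/((s-a)² + b²)} = e^(at)cos(bt). Here a=-2, b=1

Final answer: e^(-2t)·cos(t)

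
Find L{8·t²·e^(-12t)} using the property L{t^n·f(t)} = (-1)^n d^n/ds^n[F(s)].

L{e^(-12t)} = 1/(s+12). d/ds[1/(s+12)] = -1/(s+12)². d²/ds²[1/(s+12)] = 2/(s+12)³. So L{t²·e^(-12t)} = (-1)² · 2/(s+12)³ = 2/(s+12)³. Then L{8·t²·e^(-12t)} = 8·2/(s+12)³ = 16/(s+12)³

Final answer: 16/(s+12)³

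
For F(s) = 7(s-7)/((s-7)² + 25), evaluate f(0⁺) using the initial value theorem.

f(0⁺) = lim_{s→∞} sF(s) = lim_{s→∞} 7s(s-7)/((s-7)² + 25) = 7

Final answer: 7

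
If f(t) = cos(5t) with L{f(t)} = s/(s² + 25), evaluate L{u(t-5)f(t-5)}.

Time shift theorem: L{u(t-a)f(t-a)} = e^(-as)F(s). Here a=5, F(s) = s/(s² + 25), so L{u(t-5)f(t-5)} = e^(-5s)·s/(s² + 25)

Final answer: e^(-5s)·s/(s² + 25)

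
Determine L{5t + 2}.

L{5t + 2} = 5·L{t} + 2·L{1} = 5/s² + 2/s

Final answer: 5/s² + 2/s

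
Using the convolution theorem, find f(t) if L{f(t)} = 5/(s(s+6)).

5/(s(s+6)) = (5/s)·(1/(s+6)) = L{5}·L{e^(-6t)}. By convolution, f(t) = 5*e^(-6t) = ∫₀ᵗ 5·e^(-6τ) dτ = 5·(1 - e^(-6t))/6

Final answer: 5·(1 - e^(-6t))/6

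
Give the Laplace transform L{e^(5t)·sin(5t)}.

L{e^(at)·sin(ωt)} = ω/((s-a)² + ω²), so L{e^(5t)·sin(5t)} = 5/((s-5)² + 25)

Final answer: 5/((s-5)² + 25)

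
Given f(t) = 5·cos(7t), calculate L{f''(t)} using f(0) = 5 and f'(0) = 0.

F(s) = 5s/(s² + 49). L{f''(t)} = s²F(s) - sf(0) - f'(0) = 5s³/(s² + 49) - 5s = (5s³ - 5s(s² + 49))/(s² + 49) = -245s/(s² + 49)

Final answer: -245s/(s² + 49)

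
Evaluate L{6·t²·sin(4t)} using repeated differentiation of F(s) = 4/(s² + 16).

F(s) = 4/(s² + 16). F'(s) = -8s/(s² + 16)². F''(s) = -8(16 - 3s²)/(s² + 16)³ = (24s² - 128)/(s² + 16)³. So L{t²·sin(4t)} = (-1)² F''(s) = (24s² - 128)/(s² + 16)³. Then L{6·t²·sin(4t)} = 6·(24s² - 128)/(s² + 16)³ = (144s² - 768)/(s² + 16)³

Final answer: (144s² - 768)/(s² + 16)³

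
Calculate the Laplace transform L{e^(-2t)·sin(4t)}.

L{e^(at)·sin(ωt)} = ω/((s-a)² + ω²), so L{e^(-2t)·sin(4t)} = 4/((s+2)² + 16)

Final answer: 4/((s+2)² + 16)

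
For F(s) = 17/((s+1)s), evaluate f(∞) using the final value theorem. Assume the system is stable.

f(∞) = lim_{s→0} sF(s) = lim_{s→0} 17/(s+1) = 17

Final answer: 17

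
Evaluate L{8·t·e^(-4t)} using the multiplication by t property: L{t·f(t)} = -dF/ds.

Using L{t^n·e^(at)} = n!/(s-a)^(n+1), L{t·e^(-4t)} = 1/(s+4)^2, so L{8·t·e^(-4t)} = 8·1/(s+4)^2 = 8/(s+4)^2

Final answer: 8/(s+4)^2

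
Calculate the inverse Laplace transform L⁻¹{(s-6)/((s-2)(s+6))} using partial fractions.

Using partial fractions, f(t) = (-4e^(2t) + 12e^(-6t))/8

Final answer: (-4e^(2t) + 12e^(-6t))/8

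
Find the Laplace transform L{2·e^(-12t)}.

L{e^(at)} = 1/(s-a), so L{e^(-12t)} = 1/(s+12). Then L{2·e^(-12t)} = 2/(s+12)

Final answer: 2/(s+12)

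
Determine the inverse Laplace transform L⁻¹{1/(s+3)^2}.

L⁻¹{n!/(s-a)^(n+1)} = t^n·e^(at), so L⁻¹{1/(s+3)^2} = t·e^(-3t)

Final answer: t·e^(-3t)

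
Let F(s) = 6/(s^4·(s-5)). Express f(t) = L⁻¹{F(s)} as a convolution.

6/(s^4·(s-5)) = (6/s^4)·(1/(s-5)) = L{t^3}·L{e^(5t)}. So f(t) = t^3*e^(5t) = ∫₀ᵗ τ^3·e^(5(t-τ)) dτ

Final answer: ∫₀ᵗ τ^3·e^(5(t-τ)) dτ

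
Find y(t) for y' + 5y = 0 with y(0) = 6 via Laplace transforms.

L{y'} + 5L{y} = 0. sY - 6 + 5Y = 0. Y(s+5) = 6. Y = 6/(s+5)

Final answer: y(t) = 6e^(-5t)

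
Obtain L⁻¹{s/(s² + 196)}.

This is the form c·s/(s² + a²) with a = 14. L⁻¹ = cos(14t)

Final answer: cos(14t)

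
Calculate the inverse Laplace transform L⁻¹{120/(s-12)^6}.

L⁻¹{n!/(s-a)^(n+1)} = t^n·e^(at), so L⁻¹{120/(s-12)^6} = t^5·e^(12t)

Final answer: t^5·e^(12t)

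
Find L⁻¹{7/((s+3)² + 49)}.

Form: b/((s-a)² + b²) → e^(at)sin(bt). With a=-3, b=7

Final answer: e^(-3t)·sin(7t)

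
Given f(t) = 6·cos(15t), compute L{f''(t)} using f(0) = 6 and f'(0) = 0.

F(s) = 6s/(s² + 225). L{f''(t)} = s²F(s) - sf(0) - f'(0) = 6s³/(s² + 225) - 6s = (6s³ - 6s(s² + 225))/(s² + 225) = -1350s/(s² + 225)

Final answer: -1350s/(s² + 225)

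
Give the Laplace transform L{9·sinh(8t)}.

L{sinh(ωt)} = ω/(s² - ω²), so L{sinh(8t)} = 8/(s² - 64). Then L{9·sinh(8t)} = 9·8/(s² - 64) = 72/(s² - 64)

Final answer: 72/(s² - 64)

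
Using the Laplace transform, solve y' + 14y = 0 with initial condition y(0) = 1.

L{y'} + 14L{y} = 0. sY - 1 + 14Y = 0. Y(s+14) = 1. Y = 1/(s+14)

Final answer: y(t) = e^(-14t)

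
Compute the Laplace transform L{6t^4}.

L{6t^4} = 6 · L{t^4} = 6 · 24/s^5 = 144/s^5

Final answer: 144/s^5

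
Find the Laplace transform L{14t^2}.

L{14t^2} = 14 · L{t^2} = 14 · 2/s^3 = 28/s^3

Final answer: 28/s^3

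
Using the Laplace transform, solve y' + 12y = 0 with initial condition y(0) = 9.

L{y'} + 12L{y} = 0. sY - 9 + 12Y = 0. Y(s+12) = 9. Y = 9/(s+12)

Final answer: y(t) = 9e^(-12t)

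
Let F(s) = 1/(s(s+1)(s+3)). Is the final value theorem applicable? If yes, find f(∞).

Poles of sF(s) = 1/((s+1)(s+3)) are at s = -1 and s = -3, both in the left half-plane. Theorem applies. f(∞) = lim_{s→0} sF(s) = 1/(1·3) = 1/3

Final answer: 1/3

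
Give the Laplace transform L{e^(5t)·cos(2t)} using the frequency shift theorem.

Frequency shift: L{e^(at)f(t)} = F(s-a). L{e^(5t)·cos(2t)} = (s-5)/((s-5)² + 4)

Final answer: (s-5)/((s-5)² + 4)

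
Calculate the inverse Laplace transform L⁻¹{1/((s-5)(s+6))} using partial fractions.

Decompose: A/(s-5) + B/(s+6). A = 1/11, B = -1/11. f(t) = (e^(5t) - e^(-6t))/11

Final answer: (e^(5t) - e^(-6t))/11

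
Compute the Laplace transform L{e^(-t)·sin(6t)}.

L{e^(at)·sin(ωt)} = ω/((s-a)² + ω²), so L{e^(-t)·sin(6t)} = 6/((s+1)² + 36)

Final answer: 6/((s+1)² + 36)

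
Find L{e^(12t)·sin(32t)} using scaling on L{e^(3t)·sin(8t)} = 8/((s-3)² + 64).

Scaling with a=4: L{e^(12t)·sin(32t)} = (1/4) · 8/((s/4-3)² + 64). Simplifying: 32/((s-12)² + 1024)

Final answer: 32/((s-12)² + 1024)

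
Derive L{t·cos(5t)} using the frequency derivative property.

L{cos(5t)} = s/(s² + 25). Derivative: d/ds[s/(s² + 25)] = [(s² + 25) - s·2s]/(s² + 25)² = (25 - s²)/(s² + 25)². So L{t·cos(5t)} = -F'(s) = (s² - 25)/(s² + 25)²

Final answer: (s² - 25)/(s² + 25)²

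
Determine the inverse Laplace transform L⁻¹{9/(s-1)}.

L⁻¹{1/(s-a)} = e^(at), so L⁻¹{1/(s-1)} = e^t, and L⁻¹{9/(s-1)} = 9·e^t

Final answer: 9·e^t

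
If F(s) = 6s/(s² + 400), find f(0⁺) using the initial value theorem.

f(0⁺) = lim_{s→∞} s·6s/(s² + 400) = lim_{s→∞} 6s²/(s² + 400) = 6

Final answer: 6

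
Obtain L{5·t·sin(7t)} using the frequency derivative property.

L{sin(7t)} = 7/(s² + 49). By L{t·f(t)} = -F'(s): -d/ds[7/(s² + 49)] = -(7)·(-2s)/(s² + 49)² = 14s/(s² + 49)². Then L{5·t·sin(7t)} = 5·14s/(s² + 49)² = 70s/(s² + 49)²

Final answer: 70s/(s² + 49)²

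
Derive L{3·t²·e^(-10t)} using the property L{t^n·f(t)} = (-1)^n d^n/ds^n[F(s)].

L{e^(-10t)} = 1/(s+10). d/ds[1/(s+10)] = -1/(s+10)². d²/ds²[1/(s+10)] = 2/(s+10)³. So L{t²·e^(-10t)} = (-1)² · 2/(s+10)³ = 2/(s+10)³. Then L{3·t²·e^(-10t)} = 3·2/(s+10)³ = 6/(s+10)³

Final answer: 6/(s+10)³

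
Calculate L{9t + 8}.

L{9t + 8} = 9·L{t} + 8·L{1} = 9/s² + 8/s

Final answer: 9/s² + 8/s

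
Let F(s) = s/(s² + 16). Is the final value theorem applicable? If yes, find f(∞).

The final value theorem requires all poles of sF(s) in the left half-plane. sF(s) = s²/(s² + 16) has poles at s = ±4i (imaginary axis). Theorem does NOT apply (oscillatory system).

Final answer: Not applicable (oscillatory)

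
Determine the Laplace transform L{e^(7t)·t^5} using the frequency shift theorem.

L{e^(at)·t^n} = n!/(s-a)^(n+1), so L{e^(7t)·t^5} = 120/(s-7)^6

Final answer: 120/(s-7)^6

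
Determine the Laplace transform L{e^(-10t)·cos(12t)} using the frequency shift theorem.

Frequency shift: L{e^(at)f(t)} = F(s-a). L{e^(-10t)·cos(12t)} = (s+10)/((s+10)² + 144)

Final answer: (s+10)/((s+10)² + 144)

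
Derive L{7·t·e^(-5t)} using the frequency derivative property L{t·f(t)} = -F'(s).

L{e^(-5t)} = 1/(s+5). By frequency derivative: L{t·e^(-5t)} = -d/ds[1/(s+5)] = -(-1)/(s+5)² = 1/(s+5)². Then L{7·t·e^(-5t)} = 7·1/(s+5)² = 7/(s+5)²

Final answer: 7/(s+5)²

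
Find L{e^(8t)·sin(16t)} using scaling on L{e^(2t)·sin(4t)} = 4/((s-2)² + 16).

Scaling with a=4: L{e^(8t)·sin(16t)} = (1/4) · 4/((s/4-2)² + 16). Simplifying: 16/((s-8)² + 256)

Final answer: 16/((s-8)² + 256)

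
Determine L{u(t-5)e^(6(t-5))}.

u(t-a)f(t-a) with f(t)=e^(6t). L{e^(6t)} = 1/(s-6). By time shift: e^(-5s)/(s-6)

Final answer: e^(-5s)/(s-6)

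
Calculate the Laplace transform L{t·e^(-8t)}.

L{t^n·e^(at)} = n!/(s-a)^(n+1), so L{t·e^(-8t)} = 1/(s+8)^2

Final answer: 1/(s+8)^2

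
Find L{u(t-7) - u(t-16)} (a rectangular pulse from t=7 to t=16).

L{u(t-a)} = e^(-as)/s. L{u(t-7) - u(t-16)} = (e^(-7s) - e^(-16s))/s

Final answer: (e^(-7s) - e^(-16s))/s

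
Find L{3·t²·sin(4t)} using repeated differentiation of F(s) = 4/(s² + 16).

F(s) = 4/(s² + 16). F'(s) = -8s/(s² + 16)². F''(s) = -8(16 - 3s²)/(s² + 16)³ = (24s² - 128)/(s² + 16)³. So L{t²·sin(4t)} = (-1)² F''(s) = (24s² - 128)/(s² + 16)³. Then L{3·t²·sin(4t)} = 3·(24s² - 128)/(s² + 16)³ = (72s² - 384)/(s² + 16)³

Final answer: (72s² - 384)/(s² + 16)³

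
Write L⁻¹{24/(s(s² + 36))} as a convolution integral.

24/(s(s² + 36)) = (1/s)·(24/(s² + 36)) = L{1}·L{4·sin(6t)}. So f(t) = 1*(4·sin(6t)) = ∫₀ᵗ 4·sin(6τ) dτ

Final answer: ∫₀ᵗ 4·sin(6τ) dτ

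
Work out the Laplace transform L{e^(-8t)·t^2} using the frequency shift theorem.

L{e^(at)·t^n} = n!/(s-a)^(n+1), so L{e^(-8t)·t^2} = 2/(s+8)^3

Final answer: 2/(s+8)^3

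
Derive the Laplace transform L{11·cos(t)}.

L{cos(ωt)} = s/(s² + ω²), so L{cos(t)} = s/(s² + 1). Then L{11·cos(t)} = 11·s/(s² + 1) = 11s/(s² + 1)

Final answer: 11s/(s² + 1)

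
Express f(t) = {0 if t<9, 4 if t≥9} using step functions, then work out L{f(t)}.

f(t) = 4·u(t-9). L{u(t-9)} = e^(-9s)/s, so L{f(t)} = 4·e^(-9s)/s

Final answer: 4·e^(-9s)/s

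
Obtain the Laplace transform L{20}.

L{20} = 20 · L{1} = 20/s

Final answer: 20/s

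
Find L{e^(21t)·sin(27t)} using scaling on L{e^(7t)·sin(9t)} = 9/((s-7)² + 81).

Scaling with a=3: L{e^(21t)·sin(27t)} = (1/3) · 9/((s/3-7)² + 81). Simplifying: 27/((s-21)² + 729)

Final answer: 27/((s-21)² + 729)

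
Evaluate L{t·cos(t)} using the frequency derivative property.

L{cos(t)} = s/(s² + 1). Derivative: d/ds[s/(s² + 1)] = [(s² + 1) - s·2s]/(s² + 1)² = (1 - s²)/(s² + 1)². So L{t·cos(t)} = -F'(s) = (s² - 1)/(s² + 1)²

Final answer: (s² - 1)/(s² + 1)²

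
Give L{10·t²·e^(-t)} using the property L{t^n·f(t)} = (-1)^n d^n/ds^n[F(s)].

L{e^(-t)} = 1/(s+1). d/ds[1/(s+1)] = -1/(s+1)². d²/ds²[1/(s+1)] = 2/(s+1)³. So L{t²·e^(-t)} = (-1)² · 2/(s+1)³ = 2/(s+1)³. Then L{10·t²·e^(-t)} = 10·2/(s+1)³ = 20/(s+1)³

Final answer: 20/(s+1)³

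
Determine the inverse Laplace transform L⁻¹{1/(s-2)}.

L⁻¹{1/(s-a)} = e^(at), so L⁻¹{1/(s-2)} = e^(2t)

Final answer: e^(2t)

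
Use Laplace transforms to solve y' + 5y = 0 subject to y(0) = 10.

L{y'} + 5L{y} = 0. sY - 10 + 5Y = 0. Y(s+5) = 10. Y = 10/(s+5)

Final answer: y(t) = 10e^(-5t)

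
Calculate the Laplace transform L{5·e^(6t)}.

L{e^(at)} = 1/(s-a), so L{e^(6t)} = 1/(s-6). Then L{5·e^(6t)} = 5/(s-6)

Final answer: 5/(s-6)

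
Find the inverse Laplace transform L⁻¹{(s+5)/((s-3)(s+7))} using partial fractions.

Using partial fractions, f(t) = (8e^(3t) + 2e^(-7t))/10

Final answer: (8e^(3t) + 2e^(-7t))/10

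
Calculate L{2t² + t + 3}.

L{2t² + t + 3} = 2·2/s³ + 1/s² + 3/s = 4/s³ + 1/s² + 3/s

Final answer: 4/s³ + 1/s² + 3/s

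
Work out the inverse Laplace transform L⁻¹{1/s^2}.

L⁻¹{n!/s^(n+1)} = t^n with n=1. So L⁻¹{1/s^2} = t

Final answer: t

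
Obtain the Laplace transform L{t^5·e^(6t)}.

L{t^n·e^(at)} = n!/(s-a)^(n+1), so L{t^5·e^(6t)} = 120/(s-6)^6

Final answer: 120/(s-6)^6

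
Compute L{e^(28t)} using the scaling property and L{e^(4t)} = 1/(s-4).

Using L{f(at)} = (1/a)F(s/a) with a=7 and f(t) = e^(4t): L{e^(28t)} = (1/7) · 1/((s/7)-4) = (1/7) · 7/(s-28) = 1/(s-28)

Final answer: 1/(s-28)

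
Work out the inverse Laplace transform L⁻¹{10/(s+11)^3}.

L⁻¹{n!/(s-a)^(n+1)} = t^n·e^(at) with n=2, a=-11. So L⁻¹{2/(s+11)^3} = t^2·e^(-11t), and L⁻¹{10/(s+11)^3} = (10/2)·t^2·e^(-11t) = 5·t^2·e^(-11t)

Final answer: 5·t^2·e^(-11t)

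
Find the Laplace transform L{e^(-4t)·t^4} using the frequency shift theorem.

L{e^(at)·t^n} = n!/(s-a)^(n+1), so L{e^(-4t)·t^4} = 24/(s+4)^5

Final answer: 24/(s+4)^5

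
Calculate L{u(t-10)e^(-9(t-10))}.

u(t-a)f(t-a) with f(t)=e^(-9t). L{e^(-9t)} = 1/(s+9). By time shift: e^(-10s)/(s+9)

Final answer: e^(-10s)/(s+9)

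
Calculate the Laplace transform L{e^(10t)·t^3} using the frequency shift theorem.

L{e^(at)·t^n} = n!/(s-a)^(n+1), so L{e^(10t)·t^3} = 6/(s-10)^4

Final answer: 6/(s-10)^4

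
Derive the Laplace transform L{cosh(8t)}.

L{cosh(ωt)} = s/(s² - ω²), so L{cosh(8t)} = s/(s² - 64)

Final answer: s/(s² - 64)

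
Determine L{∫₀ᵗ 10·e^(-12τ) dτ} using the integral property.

L{∫₀ᵗ f(τ)dτ} = F(s)/s with F(s) = 10/(s+12), so L{∫₀ᵗ 10·e^(-12τ) dτ} = 10/(s(s+12))

Final answer: 10/(s(s+12))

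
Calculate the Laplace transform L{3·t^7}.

L{t^n} = n!/s^(n+1), so L{t^7} = 5040/s^8. Then L{3·t^7} = 3·5040/s^8 = 15120/s^8

Final answer: 15120/s^8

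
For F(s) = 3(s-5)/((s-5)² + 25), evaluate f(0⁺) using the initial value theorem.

f(0⁺) = lim_{s→∞} sF(s) = lim_{s→∞} 3s(s-5)/((s-5)² + 25) = 3

Final answer: 3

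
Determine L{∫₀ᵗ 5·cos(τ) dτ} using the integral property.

L{∫₀ᵗ f(τ)dτ} = F(s)/s with F(s) = 5s/(s² + 1), so the result is (5s/(s² + 1))/s = 5/(s² + 1)

Final answer: 5/(s² + 1)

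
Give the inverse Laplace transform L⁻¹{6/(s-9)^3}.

L⁻¹{n!/(s-a)^(n+1)} = t^n·e^(at) with n=2, a=9. So L⁻¹{2/(s-9)^3} = t^2·e^(9t), and L⁻¹{6/(s-9)^3} = (6/2)·t^2·e^(9t) = 3·t^2·e^(9t)

Final answer: 3·t^2·e^(9t)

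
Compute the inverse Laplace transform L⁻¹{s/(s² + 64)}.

L⁻¹{s/(s² + 64)} = cos(8t)

Final answer: cos(8t)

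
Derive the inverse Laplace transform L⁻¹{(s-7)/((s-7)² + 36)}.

Using frequency shift, L⁻¹{(s-7)/((s-7)² + 36)} = e^(7t)·cos(6t)

Final answer: e^(7t)·cos(6t)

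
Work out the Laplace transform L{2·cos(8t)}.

L{cos(ωt)} = s/(s² + ω²), so L{cos(8t)} = s/(s² + 64). Then L{2·cos(8t)} = 2·s/(s² + 64) = 2s/(s² + 64)

Final answer: 2s/(s² + 64)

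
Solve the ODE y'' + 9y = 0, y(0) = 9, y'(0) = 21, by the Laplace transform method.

L{y''} + 9L{y} = 0. s²Y - 9s - 21 + 9Y = 0. Y(s² + 9) = 9s + 21. Y = (9s + 21)/(s² + 9). Inverting: y(t) = 9cos(3t) + 7sin(3t)

Final answer: y(t) = 9cos(3t) + 7sin(3t)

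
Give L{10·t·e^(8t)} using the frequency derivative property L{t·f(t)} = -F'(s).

L{e^(8t)} = 1/(s-8). By frequency derivative: L{t·e^(8t)} = -d/ds[1/(s-8)] = -(-1)/(s-8)² = 1/(s-8)². Then L{10·t·e^(8t)} = 10·1/(s-8)² = 10/(s-8)²

Final answer: 10/(s-8)²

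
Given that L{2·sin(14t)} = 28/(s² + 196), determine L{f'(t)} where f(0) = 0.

L{f'(t)} = s·F(s) - f(0) = s·28/(s² + 196) - 0 = 28s/(s² + 196)

Final answer: 28s/(s² + 196)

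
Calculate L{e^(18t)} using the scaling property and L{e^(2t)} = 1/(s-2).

Using L{f(at)} = (1/a)F(s/a) with a=9 and f(t) = e^(2t): L{e^(18t)} = (1/9) · 1/((s/9)-2) = (1/9) · 9/(s-18) = 1/(s-18)

Final answer: 1/(s-18)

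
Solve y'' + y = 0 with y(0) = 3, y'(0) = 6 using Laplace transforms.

L{y''} + 1L{y} = 0. s²Y - 3s - 6 + Y = 0. Y(s² + 1) = 3s + 6. Y = (3s + 6)/(s² + 1). Inverting: y(t) = 3cos(t) + 6sin(t)

Final answer: y(t) = 3cos(t) + 6sin(t)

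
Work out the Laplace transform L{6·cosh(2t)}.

L{cosh(ωt)} = s/(s² - ω²), so L{cosh(2t)} = s/(s² - 4). Then L{6·cosh(2t)} = 6·s/(s² - 4) = 6s/(s² - 4)

Final answer: 6s/(s² - 4)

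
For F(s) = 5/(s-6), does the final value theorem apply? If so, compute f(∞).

sF(s) = 5s/(s-6) has a pole at s = 6 in the right half-plane. Theorem does NOT apply (unstable system; f(t) = 5·e^(6t) grows without bound).

Final answer: Not applicable (unstable)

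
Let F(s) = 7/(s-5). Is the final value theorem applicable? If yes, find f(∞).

sF(s) = 7s/(s-5) has a pole at s = 5 in the right half-plane. Theorem does NOT apply (unstable system; f(t) = 7·e^(5t) grows without bound).

Final answer: Not applicable (unstable)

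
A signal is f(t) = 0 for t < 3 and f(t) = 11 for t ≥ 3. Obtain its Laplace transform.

f(t) = 11·u(t-3). L{u(t-3)} = e^(-3s)/s, so L{f(t)} = 11·e^(-3s)/s

Final answer: 11·e^(-3s)/s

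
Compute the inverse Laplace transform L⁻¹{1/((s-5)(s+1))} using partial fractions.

Decompose: A/(s-5) + B/(s+1). A = 1/6, B = -1/6. f(t) = (e^(5t) - e^(-t))/6

Final answer: (e^(5t) - e^(-t))/6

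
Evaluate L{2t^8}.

L{t^n} = n!/s^(n+1). So L{2t^8} = 2·8!/s^9 = 80640/s^9

Final answer: 80640/s^9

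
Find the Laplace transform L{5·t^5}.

L{t^n} = n!/s^(n+1), so L{t^5} = 120/s^6. Then L{5·t^5} = 5·120/s^6 = 600/s^6

Final answer: 600/s^6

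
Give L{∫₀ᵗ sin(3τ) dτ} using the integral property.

L{∫₀ᵗ f(τ)dτ} = F(s)/s with F(s) = 3/(s² + 9), so the result is (3/(s² + 9))/s = 3/(s(s² + 9))

Final answer: 3/(s(s² + 9))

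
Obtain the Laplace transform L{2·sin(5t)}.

L{sin(ωt)} = ω/(s² + ω²), so L{sin(5t)} = 5/(s² + 25). Then L{2·sin(5t)} = 2·5/(s² + 25) = 10/(s² + 25)

Final answer: 10/(s² + 25)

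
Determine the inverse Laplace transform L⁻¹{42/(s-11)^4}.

L⁻¹{n!/(s-a)^(n+1)} = t^n·e^(at) with n=3, a=11. So L⁻¹{6/(s-11)^4} = t^3·e^(11t), and L⁻¹{42/(s-11)^4} = (42/6)·t^3·e^(11t) = 7·t^3·e^(11t)

Final answer: 7·t^3·e^(11t)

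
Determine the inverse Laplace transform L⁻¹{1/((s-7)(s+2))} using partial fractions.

Decompose: A/(s-7) + B/(s+2). A = 1/9, B = -1/9. f(t) = (e^(7t) - e^(-2t))/9

Final answer: (e^(7t) - e^(-2t))/9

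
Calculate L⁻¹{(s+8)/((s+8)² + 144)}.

Using frequency shift: L⁻¹{(s-a)/((s-a)² + b²)} = e^(at)cos(bt). Here a=-8, b=12

Final answer: e^(-8t)·cos(12t)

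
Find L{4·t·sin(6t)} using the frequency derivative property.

L{sin(6t)} = 6/(s² + 36). By L{t·f(t)} = -F'(s): -d/ds[6/(s² + 36)] = -(6)·(-2s)/(s² + 36)² = 12s/(s² + 36)². Then L{4·t·sin(6t)} = 4·12s/(s² + 36)² = 48s/(s² + 36)²

Final answer: 48s/(s² + 36)²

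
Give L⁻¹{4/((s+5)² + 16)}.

Form: b/((s-a)² + b²) → e^(at)sin(bt). With a=-5, b=4

Final answer: e^(-5t)·sin(4t)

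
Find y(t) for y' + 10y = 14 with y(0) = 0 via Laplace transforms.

sY + 10Y = 14/s. Y = 14/(s(s+10)). Partial fractions: Y = 7/5/s - 7/5/(s+10)

Final answer: y(t) = 7/5(1 - e^(-10t))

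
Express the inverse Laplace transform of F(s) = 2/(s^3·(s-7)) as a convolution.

2/(s^3·(s-7)) = (2/s^3)·(1/(s-7)) = L{t^2}·L{e^(7t)}. So f(t) = t^2*e^(7t) = ∫₀ᵗ τ^2·e^(7(t-τ)) dτ

Final answer: ∫₀ᵗ τ^2·e^(7(t-τ)) dτ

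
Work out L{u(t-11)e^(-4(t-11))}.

u(t-a)f(t-a) with f(t)=e^(-4t). L{e^(-4t)} = 1/(s+4). By time shift: e^(-11s)/(s+4)

Final answer: e^(-11s)/(s+4)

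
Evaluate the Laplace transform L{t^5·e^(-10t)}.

L{t^n·e^(at)} = n!/(s-a)^(n+1), so L{t^5·e^(-10t)} = 120/(s+10)^6

Final answer: 120/(s+10)^6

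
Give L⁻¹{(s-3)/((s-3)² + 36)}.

Using frequency shift: L⁻¹{(s-a)/((s-a)² + b²)} = e^(at)cos(bt). Here a=3, b=6

Final answer: e^(3t)·cos(6t)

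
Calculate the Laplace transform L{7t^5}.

L{7t^5} = 7 · L{t^5} = 7 · 120/s^6 = 840/s^6

Final answer: 840/s^6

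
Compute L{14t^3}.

L{t^n} = n!/s^(n+1). So L{14t^3} = 14·3!/s^4 = 84/s^4

Final answer: 84/s^4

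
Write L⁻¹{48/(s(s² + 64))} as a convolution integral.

48/(s(s² + 64)) = (1/s)·(48/(s² + 64)) = L{1}·L{6·sin(8t)}. So f(t) = 1*(6·sin(8t)) = ∫₀ᵗ 6·sin(8τ) dτ

Final answer: ∫₀ᵗ 6·sin(8τ) dτ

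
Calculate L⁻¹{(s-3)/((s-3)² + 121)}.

Using frequency shift: L⁻¹{(s-a)/((s-a)² + b²)} = e^(at)cos(bt). Here a=3, b=11

Final answer: e^(3t)·cos(11t)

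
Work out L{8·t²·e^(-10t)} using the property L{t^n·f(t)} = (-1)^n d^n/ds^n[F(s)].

L{e^(-10t)} = 1/(s+10). d/ds[1/(s+10)] = -1/(s+10)². d²/ds²[1/(s+10)] = 2/(s+10)³. So L{t²·e^(-10t)} = (-1)² · 2/(s+10)³ = 2/(s+10)³. Then L{8·t²·e^(-10t)} = 8·2/(s+10)³ = 16/(s+10)³

Final answer: 16/(s+10)³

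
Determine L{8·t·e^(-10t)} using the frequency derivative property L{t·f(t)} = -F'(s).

L{e^(-10t)} = 1/(s+10). By frequency derivative: L{t·e^(-10t)} = -d/ds[1/(s+10)] = -(-1)/(s+10)² = 1/(s+10)². Then L{8·t·e^(-10t)} = 8·1/(s+10)² = 8/(s+10)²

Final answer: 8/(s+10)²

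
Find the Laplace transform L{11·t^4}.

L{t^n} = n!/s^(n+1), so L{t^4} = 24/s^5. Then L{11·t^4} = 11·24/s^5 = 264/s^5

Final answer: 264/s^5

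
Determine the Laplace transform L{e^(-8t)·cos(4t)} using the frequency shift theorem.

Frequency shift: L{e^(at)f(t)} = F(s-a). L{e^(-8t)·cos(4t)} = (s+8)/((s+8)² + 16)

Final answer: (s+8)/((s+8)² + 16)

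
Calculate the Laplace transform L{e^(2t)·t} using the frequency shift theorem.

L{e^(at)·t^n} = n!/(s-a)^(n+1), so L{e^(2t)·t} = 1/(s-2)^2

Final answer: 1/(s-2)^2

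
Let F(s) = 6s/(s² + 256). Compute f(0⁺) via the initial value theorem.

f(0⁺) = lim_{s→∞} s·6s/(s² + 256) = lim_{s→∞} 6s²/(s² + 256) = 6

Final answer: 6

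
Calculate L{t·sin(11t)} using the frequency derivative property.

L{sin(11t)} = 11/(s² + 121). By L{t·f(t)} = -F'(s): -d/ds[11/(s² + 121)] = -(11)·(-2s)/(s² + 121)² = 22s/(s² + 121)²

Final answer: 22s/(s² + 121)²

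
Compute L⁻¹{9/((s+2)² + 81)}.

Form: b/((s-a)² + b²) → e^(at)sin(bt). With a=-2, b=9

Final answer: e^(-2t)·sin(9t)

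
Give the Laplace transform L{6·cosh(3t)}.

L{cosh(ωt)} = s/(s² - ω²), so L{cosh(3t)} = s/(s² - 9). Then L{6·cosh(3t)} = 6·s/(s² - 9) = 6s/(s² - 9)

Final answer: 6s/(s² - 9)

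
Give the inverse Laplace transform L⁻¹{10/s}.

L⁻¹{c/s} = c, so L⁻¹{10/s} = 10

Final answer: 10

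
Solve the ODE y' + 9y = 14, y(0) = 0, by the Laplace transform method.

sY + 9Y = 14/s. Y = 14/(s(s+9)). Partial fractions: Y = 14/9/s - 14/9/(s+9)

Final answer: y(t) = 14/9(1 - e^(-9t))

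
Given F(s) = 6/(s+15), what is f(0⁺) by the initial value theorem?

f(0⁺) = lim_{s→∞} s·6/(s+15) = lim_{s→∞} 6s/(s+15) = 6

Final answer: 6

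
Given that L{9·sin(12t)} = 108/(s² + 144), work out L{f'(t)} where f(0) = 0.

L{f'(t)} = s·F(s) - f(0) = s·108/(s² + 144) - 0 = 108s/(s² + 144)

Final answer: 108s/(s² + 144)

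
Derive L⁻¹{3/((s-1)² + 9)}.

Form: b/((s-a)² + b²) → e^(at)sin(bt). With a=1, b=3

Final answer: e^t·sin(3t)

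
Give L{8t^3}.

L{t^n} = n!/s^(n+1). So L{8t^3} = 8·3!/s^4 = 48/s^4

Final answer: 48/s^4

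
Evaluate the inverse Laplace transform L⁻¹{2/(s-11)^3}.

L⁻¹{n!/(s-a)^(n+1)} = t^n·e^(at), so L⁻¹{2/(s-11)^3} = t^2·e^(11t)

Final answer: t^2·e^(11t)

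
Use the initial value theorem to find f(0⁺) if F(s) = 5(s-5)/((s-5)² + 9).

f(0⁺) = lim_{s→∞} sF(s) = lim_{s→∞} 5s(s-5)/((s-5)² + 9) = 5

Final answer: 5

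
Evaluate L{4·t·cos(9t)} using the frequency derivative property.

L{cos(9t)} = s/(s² + 81). Derivative: d/ds[s/(s² + 81)] = [(s² + 81) - s·2s]/(s² + 81)² = (81 - s²)/(s² + 81)². So L{t·cos(9t)} = -F'(s) = (s² - 81)/(s² + 81)². Then L{4·t·cos(9t)} = 4·(s² - 81)/(s² + 81)²

Final answer: 4·(s² - 81)/(s² + 81)²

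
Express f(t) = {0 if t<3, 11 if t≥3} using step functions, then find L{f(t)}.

f(t) = 11·u(t-3). L{u(t-3)} = e^(-3s)/s, so L{f(t)} = 11·e^(-3s)/s

Final answer: 11·e^(-3s)/s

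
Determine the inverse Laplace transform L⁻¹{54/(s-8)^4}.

L⁻¹{n!/(s-a)^(n+1)} = t^n·e^(at) with n=3, a=8. So L⁻¹{6/(s-8)^4} = t^3·e^(8t), and L⁻¹{54/(s-8)^4} = (54/6)·t^3·e^(8t) = 9·t^3·e^(8t)

Final answer: 9·t^3·e^(8t)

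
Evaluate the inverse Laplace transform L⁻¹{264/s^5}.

L⁻¹{n!/s^(n+1)} = t^n with n=4. So L⁻¹{24/s^5} = t^4, and L⁻¹{264/s^5} = (264/24)·t^4 = 11·t^4

Final answer: 11·t^4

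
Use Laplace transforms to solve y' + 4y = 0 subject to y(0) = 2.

L{y'} + 4L{y} = 0. sY - 2 + 4Y = 0. Y(s+4) = 2. Y = 2/(s+4)

Final answer: y(t) = 2e^(-4t)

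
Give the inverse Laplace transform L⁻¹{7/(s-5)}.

L⁻¹{1/(s-a)} = e^(at), so L⁻¹{1/(s-5)} = e^(5t), and L⁻¹{7/(s-5)} = 7·e^(5t)

Final answer: 7·e^(5t)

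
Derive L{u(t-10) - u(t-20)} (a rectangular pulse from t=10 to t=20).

L{u(t-a)} = e^(-as)/s. L{u(t-10) - u(t-20)} = (e^(-10s) - e^(-20s))/s

Final answer: (e^(-10s) - e^(-20s))/s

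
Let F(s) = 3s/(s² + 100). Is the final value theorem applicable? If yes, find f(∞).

The final value theorem requires all poles of sF(s) in the left half-plane. sF(s) = 3s²/(s² + 100) has poles at s = ±10i (imaginary axis). Theorem does NOT apply (oscillatory system).

Final answer: Not applicable (oscillatory)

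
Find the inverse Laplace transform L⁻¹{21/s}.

L⁻¹{c/s} = c, so L⁻¹{21/s} = 21

Final answer: 21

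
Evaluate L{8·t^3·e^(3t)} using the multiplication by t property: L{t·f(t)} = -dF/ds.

Using L{t^n·e^(at)} = n!/(s-a)^(n+1), L{t^3·e^(3t)} = 6/(s-3)^4, so L{8·t^3·e^(3t)} = 8·6/(s-3)^4 = 48/(s-3)^4

Final answer: 48/(s-3)^4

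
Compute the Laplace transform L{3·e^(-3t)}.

L{e^(at)} = 1/(s-a), so L{e^(-3t)} = 1/(s+3). Then L{3·e^(-3t)} = 3/(s+3)

Final answer: 3/(s+3)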